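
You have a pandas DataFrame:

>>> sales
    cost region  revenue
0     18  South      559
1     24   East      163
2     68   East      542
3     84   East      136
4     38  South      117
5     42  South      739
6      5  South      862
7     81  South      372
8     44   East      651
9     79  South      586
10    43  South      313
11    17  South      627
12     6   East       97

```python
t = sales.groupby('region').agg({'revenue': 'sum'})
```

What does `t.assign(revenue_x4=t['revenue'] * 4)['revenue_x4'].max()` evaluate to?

group by region, sum of revenue:
        revenue
region         
East       1589
South      4175
add column revenue_x4 = t['revenue'] * 4:
        revenue  revenue_x4
region                     
East       1589        6356
South      4175       16700
Taking the max of column 'revenue_x4' gives 16700.

16700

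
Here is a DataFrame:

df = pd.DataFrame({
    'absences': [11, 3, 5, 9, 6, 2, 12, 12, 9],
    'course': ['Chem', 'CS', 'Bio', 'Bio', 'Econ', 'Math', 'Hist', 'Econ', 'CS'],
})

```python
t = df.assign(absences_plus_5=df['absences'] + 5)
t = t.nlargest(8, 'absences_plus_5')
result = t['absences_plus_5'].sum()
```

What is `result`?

107

add column absences_plus_5 = df['absences'] + 5:
   absences course  absences_plus_5
0        11   Chem               16
1         3     CS                8
2         5    Bio               10
3         9    Bio               14
4         6   Econ               11
5         2   Math                7
6        12   Hist               17
7        12   Econ               17
8         9     CS               14
take 8 rows with largest absences_plus_5:
   absences course  absences_plus_5
6        12   Hist               17
7        12   Econ               17
0        11   Chem               16
3         9    Bio               14
8         9     CS               14
4         6   Econ               11
2         5    Bio               10
1         3     CS                8
Taking the sum of column 'absences_plus_5' gives 107.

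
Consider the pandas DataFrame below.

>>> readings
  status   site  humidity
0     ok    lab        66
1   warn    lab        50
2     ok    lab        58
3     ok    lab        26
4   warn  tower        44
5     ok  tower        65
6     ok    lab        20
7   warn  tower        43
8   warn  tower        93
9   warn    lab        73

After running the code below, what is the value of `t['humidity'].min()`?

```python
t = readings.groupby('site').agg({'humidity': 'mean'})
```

group by site, mean of humidity:
        humidity
site            
lab    48.833333
tower  61.250000
Finally, min of column 'humidity' = 48.8333333333.

48.8333333333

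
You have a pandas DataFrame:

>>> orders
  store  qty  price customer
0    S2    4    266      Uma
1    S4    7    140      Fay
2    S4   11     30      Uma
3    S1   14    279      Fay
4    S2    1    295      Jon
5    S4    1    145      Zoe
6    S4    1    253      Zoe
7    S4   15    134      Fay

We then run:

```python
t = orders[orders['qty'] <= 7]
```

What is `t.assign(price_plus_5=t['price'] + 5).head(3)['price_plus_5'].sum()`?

filter rows where qty <= 7:
  store  qty  price customer
0    S2    4    266      Uma
1    S4    7    140      Fay
4    S2    1    295      Jon
5    S4    1    145      Zoe
6    S4    1    253      Zoe
add column price_plus_5 = t['price'] + 5:
  store  qty  price customer  price_plus_5
0    S2    4    266      Uma           271
1    S4    7    140      Fay           145
4    S2    1    295      Jon           300
5    S4    1    145      Zoe           150
6    S4    1    253      Zoe           258
take first 3 rows:
  store  qty  price customer  price_plus_5
0    S2    4    266      Uma           271
1    S4    7    140      Fay           145
4    S2    1    295      Jon           300
Finally, sum of column 'price_plus_5' = 716.

716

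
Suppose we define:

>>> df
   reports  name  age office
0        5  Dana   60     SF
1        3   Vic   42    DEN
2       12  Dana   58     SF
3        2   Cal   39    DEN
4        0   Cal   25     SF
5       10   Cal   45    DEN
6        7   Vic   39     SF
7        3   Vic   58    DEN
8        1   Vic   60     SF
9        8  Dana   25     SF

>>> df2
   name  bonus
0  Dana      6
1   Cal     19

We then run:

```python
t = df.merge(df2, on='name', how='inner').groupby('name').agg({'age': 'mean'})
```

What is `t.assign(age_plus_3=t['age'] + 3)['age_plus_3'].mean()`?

45.0

merge on 'name' (how='inner') → 6 rows:
   reports  name  age office  bonus
0        5  Dana   60     SF      6
1       12  Dana   58     SF      6
2        2   Cal   39    DEN     19
3        0   Cal   25     SF     19
4       10   Cal   45    DEN     19
5        8  Dana   25     SF      6
group by name, mean of age:
            age
name           
Cal   36.333333
Dana  47.666667
add column age_plus_3 = t['age'] + 3:
            age  age_plus_3
name                       
Cal   36.333333   39.333333
Dana  47.666667   50.666667
Finally, mean of column 'age_plus_3' = 45.0.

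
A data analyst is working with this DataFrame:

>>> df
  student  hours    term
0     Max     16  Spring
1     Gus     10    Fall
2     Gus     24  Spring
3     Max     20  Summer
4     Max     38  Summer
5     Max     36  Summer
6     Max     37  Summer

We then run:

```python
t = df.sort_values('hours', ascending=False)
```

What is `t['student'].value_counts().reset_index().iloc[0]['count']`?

5

sort by hours descending:
  student  hours    term
4     Max     38  Summer
6     Max     37  Summer
5     Max     36  Summer
2     Gus     24  Spring
3     Max     20  Summer
0     Max     16  Spring
1     Gus     10    Fall
value_counts of student:
student
Max    5
Gus    2
Name: count, dtype: int64
reset_index():
  student  count
0     Max      5
1     Gus      2
Finally, value at position 0, column 'count' = 5.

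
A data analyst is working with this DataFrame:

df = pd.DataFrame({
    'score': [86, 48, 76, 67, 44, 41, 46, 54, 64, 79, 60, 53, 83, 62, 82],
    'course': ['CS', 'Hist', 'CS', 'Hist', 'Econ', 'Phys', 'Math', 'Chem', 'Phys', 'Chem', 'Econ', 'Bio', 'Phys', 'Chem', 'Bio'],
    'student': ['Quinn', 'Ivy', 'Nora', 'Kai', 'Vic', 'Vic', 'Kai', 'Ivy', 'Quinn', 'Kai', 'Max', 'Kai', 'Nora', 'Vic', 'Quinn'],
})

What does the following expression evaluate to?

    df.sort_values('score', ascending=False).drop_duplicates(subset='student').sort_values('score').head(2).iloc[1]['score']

sort by score descending:
    score course student
0      86     CS   Quinn
12     83   Phys    Nora
14     82    Bio   Quinn
9      79   Chem     Kai
2      76     CS    Nora
3      67   Hist     Kai
8      64   Phys   Quinn
13     62   Chem     Vic
10     60   Econ     Max
7      54   Chem     Ivy
11     53    Bio     Kai
1      48   Hist     Ivy
6      46   Math     Kai
4      44   Econ     Vic
5      41   Phys     Vic
drop duplicate student (keep=first):
    score course student
0      86     CS   Quinn
12     83   Phys    Nora
9      79   Chem     Kai
13     62   Chem     Vic
10     60   Econ     Max
7      54   Chem     Ivy
sort by score:
    score course student
7      54   Chem     Ivy
10     60   Econ     Max
13     62   Chem     Vic
9      79   Chem     Kai
12     83   Phys    Nora
0      86     CS   Quinn
take first 2 rows:
    score course student
7      54   Chem     Ivy
10     60   Econ     Max

60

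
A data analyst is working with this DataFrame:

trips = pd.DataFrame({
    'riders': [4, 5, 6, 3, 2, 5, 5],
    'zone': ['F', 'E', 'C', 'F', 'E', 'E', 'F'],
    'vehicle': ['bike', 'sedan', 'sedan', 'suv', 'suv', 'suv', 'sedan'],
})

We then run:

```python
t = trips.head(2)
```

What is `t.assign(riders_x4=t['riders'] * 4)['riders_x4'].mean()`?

take first 2 rows:
   riders zone vehicle
0       4    F    bike
1       5    E   sedan
add column riders_x4 = t['riders'] * 4:
   riders zone vehicle  riders_x4
0       4    F    bike         16
1       5    E   sedan         20

18.0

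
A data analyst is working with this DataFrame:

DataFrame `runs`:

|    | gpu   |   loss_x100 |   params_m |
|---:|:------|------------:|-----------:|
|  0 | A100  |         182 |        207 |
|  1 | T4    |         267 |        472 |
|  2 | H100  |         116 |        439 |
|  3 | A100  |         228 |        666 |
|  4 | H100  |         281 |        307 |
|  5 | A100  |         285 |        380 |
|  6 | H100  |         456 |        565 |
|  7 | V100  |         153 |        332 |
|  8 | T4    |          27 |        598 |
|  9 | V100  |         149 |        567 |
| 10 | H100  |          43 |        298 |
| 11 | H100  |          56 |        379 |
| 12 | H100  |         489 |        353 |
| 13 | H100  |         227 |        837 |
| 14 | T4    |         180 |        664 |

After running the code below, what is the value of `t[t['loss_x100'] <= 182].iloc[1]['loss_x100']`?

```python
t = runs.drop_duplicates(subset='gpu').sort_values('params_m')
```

153

drop duplicate gpu (keep=first):
    gpu  loss_x100  params_m
0  A100        182       207
1    T4        267       472
2  H100        116       439
7  V100        153       332
sort by params_m:
    gpu  loss_x100  params_m
0  A100        182       207
7  V100        153       332
2  H100        116       439
1    T4        267       472
filter rows where loss_x100 <= 182:
    gpu  loss_x100  params_m
0  A100        182       207
7  V100        153       332
2  H100        116       439
The value at position 1, column 'loss_x100' is 153.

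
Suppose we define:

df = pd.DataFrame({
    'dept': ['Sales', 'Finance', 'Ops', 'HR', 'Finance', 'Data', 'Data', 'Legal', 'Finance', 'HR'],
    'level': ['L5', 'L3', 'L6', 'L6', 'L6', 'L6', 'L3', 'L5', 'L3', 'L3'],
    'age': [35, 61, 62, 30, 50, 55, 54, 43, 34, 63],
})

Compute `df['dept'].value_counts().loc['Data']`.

value_counts of dept:
dept
Finance    3
HR         2
Data       2
Sales      1
Ops        1
Legal      1
Name: count, dtype: int64
Hence 2.

2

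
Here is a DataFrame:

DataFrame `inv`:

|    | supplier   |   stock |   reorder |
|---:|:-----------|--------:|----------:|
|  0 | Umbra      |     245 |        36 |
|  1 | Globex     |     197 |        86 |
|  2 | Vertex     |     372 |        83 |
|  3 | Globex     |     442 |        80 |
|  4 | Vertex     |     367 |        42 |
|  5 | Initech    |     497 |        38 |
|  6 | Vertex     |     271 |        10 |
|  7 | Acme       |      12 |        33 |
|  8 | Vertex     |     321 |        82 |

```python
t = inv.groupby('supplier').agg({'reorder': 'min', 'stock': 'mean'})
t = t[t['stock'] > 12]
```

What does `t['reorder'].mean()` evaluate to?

group by supplier: min(reorder), mean(stock):
          reorder   stock
supplier                 
Acme           33   12.00
Globex         80  319.50
Initech        38  497.00
Umbra          36  245.00
Vertex         10  332.75
filter rows where stock > 12:
          reorder   stock
supplier                 
Globex         80  319.50
Initech        38  497.00
Umbra          36  245.00
Vertex         10  332.75
So mean() = 41.0.

41.0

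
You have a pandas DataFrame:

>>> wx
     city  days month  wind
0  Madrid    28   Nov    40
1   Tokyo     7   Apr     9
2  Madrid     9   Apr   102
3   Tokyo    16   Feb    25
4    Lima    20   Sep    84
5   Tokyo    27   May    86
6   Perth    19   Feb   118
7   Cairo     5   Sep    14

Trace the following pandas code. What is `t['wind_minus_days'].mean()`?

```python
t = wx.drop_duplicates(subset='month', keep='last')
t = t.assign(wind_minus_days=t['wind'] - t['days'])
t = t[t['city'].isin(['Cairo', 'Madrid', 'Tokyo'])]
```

43.25

drop duplicate month (keep=last):
     city  days month  wind
0  Madrid    28   Nov    40
2  Madrid     9   Apr   102
5   Tokyo    27   May    86
6   Perth    19   Feb   118
7   Cairo     5   Sep    14
add column wind_minus_days = t['wind'] - t['days']:
     city  days month  wind  wind_minus_days
0  Madrid    28   Nov    40               12
2  Madrid     9   Apr   102               93
5   Tokyo    27   May    86               59
6   Perth    19   Feb   118               99
7   Cairo     5   Sep    14                9
filter rows where city in ['Cairo', 'Madrid', 'Tokyo']:
     city  days month  wind  wind_minus_days
0  Madrid    28   Nov    40               12
2  Madrid     9   Apr   102               93
5   Tokyo    27   May    86               59
7   Cairo     5   Sep    14                9
Hence 43.25.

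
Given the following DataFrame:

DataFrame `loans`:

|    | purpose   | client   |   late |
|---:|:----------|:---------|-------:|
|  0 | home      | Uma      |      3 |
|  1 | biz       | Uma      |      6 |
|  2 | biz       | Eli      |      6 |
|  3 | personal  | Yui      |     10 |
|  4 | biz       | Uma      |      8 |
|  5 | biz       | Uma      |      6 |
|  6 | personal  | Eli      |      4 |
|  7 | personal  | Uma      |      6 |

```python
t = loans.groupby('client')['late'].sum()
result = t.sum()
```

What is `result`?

49

group by client, sum of late:
client
Eli    10
Uma    29
Yui    10
Name: late, dtype: int64
Then the sum of the resulting series: 49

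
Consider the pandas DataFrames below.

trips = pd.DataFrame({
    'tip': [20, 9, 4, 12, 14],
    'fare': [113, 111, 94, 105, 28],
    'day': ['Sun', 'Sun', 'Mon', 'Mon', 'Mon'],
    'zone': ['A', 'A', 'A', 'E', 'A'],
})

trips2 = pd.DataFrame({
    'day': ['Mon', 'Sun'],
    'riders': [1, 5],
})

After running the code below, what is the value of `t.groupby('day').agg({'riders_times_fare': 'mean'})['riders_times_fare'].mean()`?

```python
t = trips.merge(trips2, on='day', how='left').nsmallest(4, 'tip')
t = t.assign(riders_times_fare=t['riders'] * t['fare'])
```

merge on 'day' (how='left') → 5 rows:
   tip  fare  day zone  riders
0   20   113  Sun    A       5
1    9   111  Sun    A       5
2    4    94  Mon    A       1
3   12   105  Mon    E       1
4   14    28  Mon    A       1
take 4 rows with smallest tip:
   tip  fare  day zone  riders
2    4    94  Mon    A       1
1    9   111  Sun    A       5
3   12   105  Mon    E       1
4   14    28  Mon    A       1
add column riders_times_fare = t['riders'] * t['fare']:
   tip  fare  day zone  riders  riders_times_fare
2    4    94  Mon    A       1                 94
1    9   111  Sun    A       5                555
3   12   105  Mon    E       1                105
4   14    28  Mon    A       1                 28
group by day, mean of riders_times_fare:
     riders_times_fare
day                   
Mon          75.666667
Sun         555.000000

315.333333333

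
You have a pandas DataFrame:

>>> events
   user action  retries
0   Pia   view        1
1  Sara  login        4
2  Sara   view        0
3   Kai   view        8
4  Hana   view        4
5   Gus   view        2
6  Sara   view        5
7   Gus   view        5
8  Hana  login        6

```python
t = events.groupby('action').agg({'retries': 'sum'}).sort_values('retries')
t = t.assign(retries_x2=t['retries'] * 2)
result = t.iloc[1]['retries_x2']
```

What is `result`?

group by action, sum of retries:
        retries
action         
login        10
view         25
sort by retries:
        retries
action         
login        10
view         25
add column retries_x2 = t['retries'] * 2:
        retries  retries_x2
action                     
login        10          20
view         25          50
Taking the value at position 1, column 'retries_x2' gives 50.

50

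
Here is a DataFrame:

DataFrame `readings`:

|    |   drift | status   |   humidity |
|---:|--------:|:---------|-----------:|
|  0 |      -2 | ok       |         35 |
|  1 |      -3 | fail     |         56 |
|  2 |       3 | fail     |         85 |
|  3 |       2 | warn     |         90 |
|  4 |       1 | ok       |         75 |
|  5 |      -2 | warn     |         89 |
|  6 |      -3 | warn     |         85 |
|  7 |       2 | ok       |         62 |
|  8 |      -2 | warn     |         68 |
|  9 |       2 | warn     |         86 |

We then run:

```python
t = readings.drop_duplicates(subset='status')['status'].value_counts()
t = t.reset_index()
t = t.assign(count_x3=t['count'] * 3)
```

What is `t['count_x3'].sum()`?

drop duplicate status (keep=first):
   drift status  humidity
0     -2     ok        35
1     -3   fail        56
3      2   warn        90
value_counts of status:
status
ok      1
fail    1
warn    1
Name: count, dtype: int64
reset_index():
  status  count
0     ok      1
1   fail      1
2   warn      1
add column count_x3 = t['count'] * 3:
  status  count  count_x3
0     ok      1         3
1   fail      1         3
2   warn      1         3
Reading off the sum of column 'count_x3', we get 9.

9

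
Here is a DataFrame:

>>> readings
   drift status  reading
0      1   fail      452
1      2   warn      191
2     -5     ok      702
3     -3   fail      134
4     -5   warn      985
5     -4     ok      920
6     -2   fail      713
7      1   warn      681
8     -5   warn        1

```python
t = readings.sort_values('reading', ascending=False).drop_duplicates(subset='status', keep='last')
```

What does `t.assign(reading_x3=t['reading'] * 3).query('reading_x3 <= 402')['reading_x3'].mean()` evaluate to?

202.5

sort by reading descending:
   drift status  reading
4     -5   warn      985
5     -4     ok      920
6     -2   fail      713
2     -5     ok      702
7      1   warn      681
0      1   fail      452
1      2   warn      191
3     -3   fail      134
8     -5   warn        1
drop duplicate status (keep=last):
   drift status  reading
2     -5     ok      702
3     -3   fail      134
8     -5   warn        1
add column reading_x3 = t['reading'] * 3:
   drift status  reading  reading_x3
2     -5     ok      702        2106
3     -3   fail      134         402
8     -5   warn        1           3
filter rows where reading_x3 <= 402:
   drift status  reading  reading_x3
3     -3   fail      134         402
8     -5   warn        1           3
Hence 202.5.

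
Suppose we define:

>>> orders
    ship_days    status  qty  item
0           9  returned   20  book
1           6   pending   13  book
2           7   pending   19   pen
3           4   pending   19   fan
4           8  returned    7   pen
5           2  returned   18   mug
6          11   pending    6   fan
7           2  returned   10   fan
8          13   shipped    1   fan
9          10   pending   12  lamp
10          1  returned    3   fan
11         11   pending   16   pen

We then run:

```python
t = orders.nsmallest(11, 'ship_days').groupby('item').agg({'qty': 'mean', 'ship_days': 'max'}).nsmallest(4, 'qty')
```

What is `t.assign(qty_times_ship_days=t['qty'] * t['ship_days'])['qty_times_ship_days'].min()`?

104.5

take 11 rows with smallest ship_days:
    ship_days    status  qty  item
10          1  returned    3   fan
5           2  returned   18   mug
7           2  returned   10   fan
3           4   pending   19   fan
1           6   pending   13  book
2           7   pending   19   pen
4           8  returned    7   pen
0           9  returned   20  book
9          10   pending   12  lamp
6          11   pending    6   fan
11         11   pending   16   pen
group by item: mean(qty), max(ship_days):
       qty  ship_days
item                 
book  16.5          9
fan    9.5         11
lamp  12.0         10
mug   18.0          2
pen   14.0         11
take 4 rows with smallest qty:
       qty  ship_days
item                 
fan    9.5         11
lamp  12.0         10
pen   14.0         11
book  16.5          9
add column qty_times_ship_days = t['qty'] * t['ship_days']:
       qty  ship_days  qty_times_ship_days
item                                      
fan    9.5         11                104.5
lamp  12.0         10                120.0
pen   14.0         11                154.0
book  16.5          9                148.5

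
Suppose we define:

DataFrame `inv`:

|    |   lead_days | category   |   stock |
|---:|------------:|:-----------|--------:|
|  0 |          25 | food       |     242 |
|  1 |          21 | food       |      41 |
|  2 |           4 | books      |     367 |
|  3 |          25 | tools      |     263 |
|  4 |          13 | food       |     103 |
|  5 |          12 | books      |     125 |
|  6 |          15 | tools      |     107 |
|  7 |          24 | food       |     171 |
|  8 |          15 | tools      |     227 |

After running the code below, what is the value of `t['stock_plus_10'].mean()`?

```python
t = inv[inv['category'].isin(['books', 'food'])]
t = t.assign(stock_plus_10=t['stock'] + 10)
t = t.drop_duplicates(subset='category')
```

filter rows where category in ['books', 'food']:
   lead_days category  stock
0         25     food    242
1         21     food     41
2          4    books    367
4         13     food    103
5         12    books    125
7         24     food    171
add column stock_plus_10 = t['stock'] + 10:
   lead_days category  stock  stock_plus_10
0         25     food    242            252
1         21     food     41             51
2          4    books    367            377
4         13     food    103            113
5         12    books    125            135
7         24     food    171            181
drop duplicate category (keep=first):
   lead_days category  stock  stock_plus_10
0         25     food    242            252
2          4    books    367            377
Reading off the mean of column 'stock_plus_10', we get 314.5.

314.5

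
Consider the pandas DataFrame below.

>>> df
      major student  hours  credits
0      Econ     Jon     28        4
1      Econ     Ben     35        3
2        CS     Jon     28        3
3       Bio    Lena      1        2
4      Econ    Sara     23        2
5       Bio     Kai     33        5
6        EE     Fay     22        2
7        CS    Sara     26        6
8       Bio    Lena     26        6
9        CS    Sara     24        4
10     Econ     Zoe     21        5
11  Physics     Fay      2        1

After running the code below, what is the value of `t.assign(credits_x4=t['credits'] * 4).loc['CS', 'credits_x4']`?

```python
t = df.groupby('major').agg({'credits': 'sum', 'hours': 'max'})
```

52

group by major: sum(credits), max(hours):
         credits  hours
major                  
Bio           13     33
CS            13     28
EE             2     22
Econ          14     35
Physics        1      2
add column credits_x4 = t['credits'] * 4:
         credits  hours  credits_x4
major                              
Bio           13     33          52
CS            13     28          52
EE             2     22           8
Econ          14     35          56
Physics        1      2           4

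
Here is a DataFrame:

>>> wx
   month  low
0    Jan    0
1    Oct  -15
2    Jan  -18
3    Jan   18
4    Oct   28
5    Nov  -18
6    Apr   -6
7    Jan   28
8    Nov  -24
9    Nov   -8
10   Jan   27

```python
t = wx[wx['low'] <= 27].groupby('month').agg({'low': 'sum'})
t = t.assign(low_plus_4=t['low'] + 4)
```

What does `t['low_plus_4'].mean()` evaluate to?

-7.0

filter rows where low <= 27:
   month  low
0    Jan    0
1    Oct  -15
2    Jan  -18
3    Jan   18
5    Nov  -18
6    Apr   -6
8    Nov  -24
9    Nov   -8
10   Jan   27
group by month, sum of low:
       low
month     
Apr     -6
Jan     27
Nov    -50
Oct    -15
add column low_plus_4 = t['low'] + 4:
       low  low_plus_4
month                 
Apr     -6          -2
Jan     27          31
Nov    -50         -46
Oct    -15         -11
Taking the mean of column 'low_plus_4' gives -7.0.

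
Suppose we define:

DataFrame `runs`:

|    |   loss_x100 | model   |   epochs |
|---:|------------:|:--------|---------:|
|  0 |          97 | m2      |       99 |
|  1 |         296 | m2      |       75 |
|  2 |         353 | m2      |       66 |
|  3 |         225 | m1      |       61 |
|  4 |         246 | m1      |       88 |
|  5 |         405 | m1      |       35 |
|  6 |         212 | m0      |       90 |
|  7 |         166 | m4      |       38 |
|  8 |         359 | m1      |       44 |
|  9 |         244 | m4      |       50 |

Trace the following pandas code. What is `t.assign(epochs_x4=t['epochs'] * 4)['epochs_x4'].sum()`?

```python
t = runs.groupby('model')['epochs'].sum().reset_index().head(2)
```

group by model, sum of epochs:
model
m0     90
m1    228
m2    240
m4     88
Name: epochs, dtype: int64
reset_index():
  model  epochs
0    m0      90
1    m1     228
2    m2     240
3    m4      88
take first 2 rows:
  model  epochs
0    m0      90
1    m1     228
add column epochs_x4 = t['epochs'] * 4:
  model  epochs  epochs_x4
0    m0      90        360
1    m1     228        912

1272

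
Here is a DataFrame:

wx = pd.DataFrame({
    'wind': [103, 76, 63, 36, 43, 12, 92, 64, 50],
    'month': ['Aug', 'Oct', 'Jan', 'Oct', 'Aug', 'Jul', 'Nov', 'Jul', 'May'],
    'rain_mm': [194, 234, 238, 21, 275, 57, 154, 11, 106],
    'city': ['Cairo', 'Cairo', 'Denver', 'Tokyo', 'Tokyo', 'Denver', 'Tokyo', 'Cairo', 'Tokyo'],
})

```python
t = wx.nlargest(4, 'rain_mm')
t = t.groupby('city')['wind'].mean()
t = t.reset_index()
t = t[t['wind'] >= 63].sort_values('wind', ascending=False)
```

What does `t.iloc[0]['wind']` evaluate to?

take 4 rows with largest rain_mm:
   wind month  rain_mm    city
4    43   Aug      275   Tokyo
2    63   Jan      238  Denver
1    76   Oct      234   Cairo
0   103   Aug      194   Cairo
group by city, mean of wind:
city
Cairo     89.5
Denver    63.0
Tokyo     43.0
Name: wind, dtype: float64
reset_index():
     city  wind
0   Cairo  89.5
1  Denver  63.0
2   Tokyo  43.0
filter rows where wind >= 63:
     city  wind
0   Cairo  89.5
1  Denver  63.0
sort by wind descending:
     city  wind
0   Cairo  89.5
1  Denver  63.0
Finally, value at position 0, column 'wind' = 89.5.

89.5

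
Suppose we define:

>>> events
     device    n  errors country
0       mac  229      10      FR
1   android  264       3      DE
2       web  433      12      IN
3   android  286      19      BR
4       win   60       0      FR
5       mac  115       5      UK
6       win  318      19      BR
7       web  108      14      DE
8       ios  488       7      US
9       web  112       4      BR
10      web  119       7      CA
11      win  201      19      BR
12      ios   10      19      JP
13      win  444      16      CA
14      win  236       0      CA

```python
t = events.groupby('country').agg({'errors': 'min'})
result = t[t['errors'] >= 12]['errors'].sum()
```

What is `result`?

31

group by country, min of errors:
         errors
country        
BR            4
CA            0
DE            3
FR            0
IN           12
JP           19
UK            5
US            7
filter rows where errors >= 12:
         errors
country        
IN           12
JP           19
Finally, sum of column 'errors' = 31.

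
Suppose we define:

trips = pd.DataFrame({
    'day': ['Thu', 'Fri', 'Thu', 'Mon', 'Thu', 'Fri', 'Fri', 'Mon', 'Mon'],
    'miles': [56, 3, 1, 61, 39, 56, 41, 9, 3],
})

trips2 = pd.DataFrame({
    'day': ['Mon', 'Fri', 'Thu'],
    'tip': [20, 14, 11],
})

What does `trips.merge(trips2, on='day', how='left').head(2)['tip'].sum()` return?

25

merge on 'day' (how='left') → 9 rows:
   day  miles  tip
0  Thu     56   11
1  Fri      3   14
2  Thu      1   11
3  Mon     61   20
4  Thu     39   11
5  Fri     56   14
6  Fri     41   14
7  Mon      9   20
8  Mon      3   20
take first 2 rows:
   day  miles  tip
0  Thu     56   11
1  Fri      3   14
sum of column 'tip' → 25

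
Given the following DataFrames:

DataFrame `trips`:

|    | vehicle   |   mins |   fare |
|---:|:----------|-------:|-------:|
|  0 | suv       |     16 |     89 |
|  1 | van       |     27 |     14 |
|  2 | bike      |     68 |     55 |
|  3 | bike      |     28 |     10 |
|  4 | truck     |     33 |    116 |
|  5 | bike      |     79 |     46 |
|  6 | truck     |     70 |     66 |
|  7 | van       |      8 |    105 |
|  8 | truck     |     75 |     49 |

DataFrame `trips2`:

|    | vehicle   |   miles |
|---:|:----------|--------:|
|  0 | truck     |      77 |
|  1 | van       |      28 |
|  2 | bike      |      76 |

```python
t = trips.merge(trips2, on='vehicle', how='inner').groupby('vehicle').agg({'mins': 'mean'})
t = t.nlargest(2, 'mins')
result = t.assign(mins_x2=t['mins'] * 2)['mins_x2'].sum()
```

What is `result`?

235.333333333

merge on 'vehicle' (how='inner') → 8 rows:
  vehicle  mins  fare  miles
0     van    27    14     28
1    bike    68    55     76
2    bike    28    10     76
3   truck    33   116     77
4    bike    79    46     76
5   truck    70    66     77
6     van     8   105     28
7   truck    75    49     77
group by vehicle, mean of mins:
              mins
vehicle           
bike     58.333333
truck    59.333333
van      17.500000
take 2 rows with largest mins:
              mins
vehicle           
truck    59.333333
bike     58.333333
add column mins_x2 = t['mins'] * 2:
              mins     mins_x2
vehicle                       
truck    59.333333  118.666667
bike     58.333333  116.666667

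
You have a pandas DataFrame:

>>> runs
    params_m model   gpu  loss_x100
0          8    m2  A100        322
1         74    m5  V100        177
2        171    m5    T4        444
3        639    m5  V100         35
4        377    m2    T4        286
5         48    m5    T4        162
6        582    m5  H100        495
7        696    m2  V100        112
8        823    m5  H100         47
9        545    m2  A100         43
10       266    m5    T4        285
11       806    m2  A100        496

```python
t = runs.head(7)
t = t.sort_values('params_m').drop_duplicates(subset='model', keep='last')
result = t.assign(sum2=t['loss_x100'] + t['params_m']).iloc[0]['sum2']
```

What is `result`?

take first 7 rows:
   params_m model   gpu  loss_x100
0         8    m2  A100        322
1        74    m5  V100        177
2       171    m5    T4        444
3       639    m5  V100         35
4       377    m2    T4        286
5        48    m5    T4        162
6       582    m5  H100        495
sort by params_m:
   params_m model   gpu  loss_x100
0         8    m2  A100        322
5        48    m5    T4        162
1        74    m5  V100        177
2       171    m5    T4        444
4       377    m2    T4        286
6       582    m5  H100        495
3       639    m5  V100         35
drop duplicate model (keep=last):
   params_m model   gpu  loss_x100
4       377    m2    T4        286
3       639    m5  V100         35
add column sum2 = t['loss_x100'] + t['params_m']:
   params_m model   gpu  loss_x100  sum2
4       377    m2    T4        286   663
3       639    m5  V100         35   674

663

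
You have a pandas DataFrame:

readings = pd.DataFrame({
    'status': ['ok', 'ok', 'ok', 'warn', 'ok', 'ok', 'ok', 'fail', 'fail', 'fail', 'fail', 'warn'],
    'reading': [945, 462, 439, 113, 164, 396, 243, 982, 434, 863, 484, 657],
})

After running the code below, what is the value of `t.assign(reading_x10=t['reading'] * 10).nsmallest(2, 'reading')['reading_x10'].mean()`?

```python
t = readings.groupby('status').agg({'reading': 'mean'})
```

group by status, mean of reading:
        reading
status         
fail     690.75
ok       441.50
warn     385.00
add column reading_x10 = t['reading'] * 10:
        reading  reading_x10
status                      
fail     690.75       6907.5
ok       441.50       4415.0
warn     385.00       3850.0
take 2 rows with smallest reading:
        reading  reading_x10
status                      
warn      385.0       3850.0
ok        441.5       4415.0
mean of column 'reading_x10' → 4132.5

4132.5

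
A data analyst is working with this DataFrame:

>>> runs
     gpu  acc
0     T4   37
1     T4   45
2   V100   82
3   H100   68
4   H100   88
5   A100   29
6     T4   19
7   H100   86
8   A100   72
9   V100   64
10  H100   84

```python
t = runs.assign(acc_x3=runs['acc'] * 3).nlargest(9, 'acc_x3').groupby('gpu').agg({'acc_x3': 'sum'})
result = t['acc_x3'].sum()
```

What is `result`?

add column acc_x3 = runs['acc'] * 3:
     gpu  acc  acc_x3
0     T4   37     111
1     T4   45     135
2   V100   82     246
3   H100   68     204
4   H100   88     264
5   A100   29      87
6     T4   19      57
7   H100   86     258
8   A100   72     216
9   V100   64     192
10  H100   84     252
take 9 rows with largest acc_x3:
     gpu  acc  acc_x3
4   H100   88     264
7   H100   86     258
10  H100   84     252
2   V100   82     246
8   A100   72     216
3   H100   68     204
9   V100   64     192
1     T4   45     135
0     T4   37     111
group by gpu, sum of acc_x3:
      acc_x3
gpu         
A100     216
H100     978
T4       246
V100     438

1878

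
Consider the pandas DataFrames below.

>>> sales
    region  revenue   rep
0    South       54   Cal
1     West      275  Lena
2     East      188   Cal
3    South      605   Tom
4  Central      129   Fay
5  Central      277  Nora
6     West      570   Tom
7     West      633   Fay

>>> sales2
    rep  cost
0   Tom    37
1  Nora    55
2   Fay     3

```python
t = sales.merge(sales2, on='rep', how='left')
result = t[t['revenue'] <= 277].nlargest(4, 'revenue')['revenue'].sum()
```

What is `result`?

merge on 'rep' (how='left') → 8 rows:
    region  revenue   rep  cost
0    South       54   Cal   NaN
1     West      275  Lena   NaN
2     East      188   Cal   NaN
3    South      605   Tom  37.0
4  Central      129   Fay   3.0
5  Central      277  Nora  55.0
6     West      570   Tom  37.0
7     West      633   Fay   3.0
filter rows where revenue <= 277:
    region  revenue   rep  cost
0    South       54   Cal   NaN
1     West      275  Lena   NaN
2     East      188   Cal   NaN
4  Central      129   Fay   3.0
5  Central      277  Nora  55.0
take 4 rows with largest revenue:
    region  revenue   rep  cost
5  Central      277  Nora  55.0
1     West      275  Lena   NaN
2     East      188   Cal   NaN
4  Central      129   Fay   3.0
sum of column 'revenue' → 869

869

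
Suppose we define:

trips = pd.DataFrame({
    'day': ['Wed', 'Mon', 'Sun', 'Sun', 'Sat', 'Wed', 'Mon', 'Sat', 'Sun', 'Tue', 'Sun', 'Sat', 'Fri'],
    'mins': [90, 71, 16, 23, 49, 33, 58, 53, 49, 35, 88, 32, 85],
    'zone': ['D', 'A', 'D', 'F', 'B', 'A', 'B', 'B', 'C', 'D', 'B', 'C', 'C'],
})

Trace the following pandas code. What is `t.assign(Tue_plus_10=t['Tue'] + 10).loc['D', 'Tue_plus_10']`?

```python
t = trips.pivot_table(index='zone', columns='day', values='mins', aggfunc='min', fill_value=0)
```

45

pivot: rows=zone, cols=day, min(mins):
day   Fri  Mon  Sat  Sun  Tue  Wed
zone                              
A       0   71    0    0    0   33
B       0   58   49   88    0    0
C      85    0   32   49    0    0
D       0    0    0   16   35   90
F       0    0    0   23    0    0
add column Tue_plus_10 = t['Tue'] + 10:
day   Fri  Mon  Sat  Sun  Tue  Wed  Tue_plus_10
zone                                           
A       0   71    0    0    0   33           10
B       0   58   49   88    0    0           10
C      85    0   32   49    0    0           10
D       0    0    0   16   35   90           45
F       0    0    0   23    0    0           10
The value at row 'D', column 'Tue_plus_10' is 45.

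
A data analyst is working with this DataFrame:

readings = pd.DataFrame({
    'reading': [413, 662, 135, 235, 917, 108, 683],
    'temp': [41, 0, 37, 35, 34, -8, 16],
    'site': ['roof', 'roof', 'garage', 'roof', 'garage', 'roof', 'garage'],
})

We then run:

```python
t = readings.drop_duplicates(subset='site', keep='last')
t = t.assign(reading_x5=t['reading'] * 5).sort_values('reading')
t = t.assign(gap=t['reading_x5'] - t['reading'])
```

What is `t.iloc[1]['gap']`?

2732

drop duplicate site (keep=last):
   reading  temp    site
5      108    -8    roof
6      683    16  garage
add column reading_x5 = t['reading'] * 5:
   reading  temp    site  reading_x5
5      108    -8    roof         540
6      683    16  garage        3415
sort by reading:
   reading  temp    site  reading_x5
5      108    -8    roof         540
6      683    16  garage        3415
add column gap = t['reading_x5'] - t['reading']:
   reading  temp    site  reading_x5   gap
5      108    -8    roof         540   432
6      683    16  garage        3415  2732
Hence 2732.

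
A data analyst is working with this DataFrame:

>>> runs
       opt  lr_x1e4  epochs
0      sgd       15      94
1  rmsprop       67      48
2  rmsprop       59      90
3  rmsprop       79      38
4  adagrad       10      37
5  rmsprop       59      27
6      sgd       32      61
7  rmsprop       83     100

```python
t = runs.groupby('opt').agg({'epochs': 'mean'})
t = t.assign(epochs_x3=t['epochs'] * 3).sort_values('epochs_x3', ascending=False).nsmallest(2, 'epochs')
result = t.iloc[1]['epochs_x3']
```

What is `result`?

181.8

group by opt, mean of epochs:
         epochs
opt            
adagrad    37.0
rmsprop    60.6
sgd        77.5
add column epochs_x3 = t['epochs'] * 3:
         epochs  epochs_x3
opt                       
adagrad    37.0      111.0
rmsprop    60.6      181.8
sgd        77.5      232.5
sort by epochs_x3 descending:
         epochs  epochs_x3
opt                       
sgd        77.5      232.5
rmsprop    60.6      181.8
adagrad    37.0      111.0
take 2 rows with smallest epochs:
         epochs  epochs_x3
opt                       
adagrad    37.0      111.0
rmsprop    60.6      181.8
Reading off the value at position 1, column 'epochs_x3', we get 181.8.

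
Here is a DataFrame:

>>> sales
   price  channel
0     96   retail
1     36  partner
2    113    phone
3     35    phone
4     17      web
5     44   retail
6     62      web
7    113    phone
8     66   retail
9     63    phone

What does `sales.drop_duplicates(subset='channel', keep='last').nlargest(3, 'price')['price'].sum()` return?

191

drop duplicate channel (keep=last):
   price  channel
1     36  partner
6     62      web
8     66   retail
9     63    phone
take 3 rows with largest price:
   price channel
8     66  retail
9     63   phone
6     62     web
Hence 191.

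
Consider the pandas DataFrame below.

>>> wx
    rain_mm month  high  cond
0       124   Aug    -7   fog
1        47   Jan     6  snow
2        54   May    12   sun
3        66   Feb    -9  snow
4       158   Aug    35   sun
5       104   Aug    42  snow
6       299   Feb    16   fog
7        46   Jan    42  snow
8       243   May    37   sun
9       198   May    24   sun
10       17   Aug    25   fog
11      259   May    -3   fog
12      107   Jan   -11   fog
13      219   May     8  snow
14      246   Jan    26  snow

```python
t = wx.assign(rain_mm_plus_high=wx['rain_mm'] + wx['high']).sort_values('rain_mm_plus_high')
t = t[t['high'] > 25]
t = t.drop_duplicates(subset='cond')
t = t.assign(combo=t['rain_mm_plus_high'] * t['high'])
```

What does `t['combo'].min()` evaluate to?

add column rain_mm_plus_high = wx['rain_mm'] + wx['high']:
    rain_mm month  high  cond  rain_mm_plus_high
0       124   Aug    -7   fog                117
1        47   Jan     6  snow                 53
2        54   May    12   sun                 66
3        66   Feb    -9  snow                 57
4       158   Aug    35   sun                193
5       104   Aug    42  snow                146
6       299   Feb    16   fog                315
7        46   Jan    42  snow                 88
8       243   May    37   sun                280
9       198   May    24   sun                222
10       17   Aug    25   fog                 42
11      259   May    -3   fog                256
12      107   Jan   -11   fog                 96
13      219   May     8  snow                227
14      246   Jan    26  snow                272
sort by rain_mm_plus_high:
    rain_mm month  high  cond  rain_mm_plus_high
10       17   Aug    25   fog                 42
1        47   Jan     6  snow                 53
3        66   Feb    -9  snow                 57
2        54   May    12   sun                 66
7        46   Jan    42  snow                 88
12      107   Jan   -11   fog                 96
0       124   Aug    -7   fog                117
5       104   Aug    42  snow                146
4       158   Aug    35   sun                193
9       198   May    24   sun                222
13      219   May     8  snow                227
11      259   May    -3   fog                256
14      246   Jan    26  snow                272
8       243   May    37   sun                280
6       299   Feb    16   fog                315
filter rows where high > 25:
    rain_mm month  high  cond  rain_mm_plus_high
7        46   Jan    42  snow                 88
5       104   Aug    42  snow                146
4       158   Aug    35   sun                193
14      246   Jan    26  snow                272
8       243   May    37   sun                280
drop duplicate cond (keep=first):
   rain_mm month  high  cond  rain_mm_plus_high
7       46   Jan    42  snow                 88
4      158   Aug    35   sun                193
add column combo = t['rain_mm_plus_high'] * t['high']:
   rain_mm month  high  cond  rain_mm_plus_high  combo
7       46   Jan    42  snow                 88   3696
4      158   Aug    35   sun                193   6755

3696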